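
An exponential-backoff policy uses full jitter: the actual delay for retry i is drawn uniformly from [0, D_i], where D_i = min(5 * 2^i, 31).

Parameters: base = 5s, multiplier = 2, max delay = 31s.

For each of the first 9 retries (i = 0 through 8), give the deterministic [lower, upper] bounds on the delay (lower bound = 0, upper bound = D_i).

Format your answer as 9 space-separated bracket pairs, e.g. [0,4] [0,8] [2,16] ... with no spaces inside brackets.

Answer: [0,5] [0,10] [0,20] [0,31] [0,31] [0,31] [0,31] [0,31] [0,31]

Derivation:
Computing bounds per retry:
  i=0: D_i=min(5*2^0,31)=5, bounds=[0,5]
  i=1: D_i=min(5*2^1,31)=10, bounds=[0,10]
  i=2: D_i=min(5*2^2,31)=20, bounds=[0,20]
  i=3: D_i=min(5*2^3,31)=31, bounds=[0,31]
  i=4: D_i=min(5*2^4,31)=31, bounds=[0,31]
  i=5: D_i=min(5*2^5,31)=31, bounds=[0,31]
  i=6: D_i=min(5*2^6,31)=31, bounds=[0,31]
  i=7: D_i=min(5*2^7,31)=31, bounds=[0,31]
  i=8: D_i=min(5*2^8,31)=31, bounds=[0,31]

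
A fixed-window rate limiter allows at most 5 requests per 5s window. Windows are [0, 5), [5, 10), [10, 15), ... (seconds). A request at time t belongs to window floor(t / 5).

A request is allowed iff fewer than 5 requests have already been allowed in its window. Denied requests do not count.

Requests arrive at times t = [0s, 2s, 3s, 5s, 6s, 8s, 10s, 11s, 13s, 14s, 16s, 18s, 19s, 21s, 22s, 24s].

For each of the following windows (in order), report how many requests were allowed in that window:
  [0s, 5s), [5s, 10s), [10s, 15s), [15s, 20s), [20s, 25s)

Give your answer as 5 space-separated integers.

Answer: 3 3 4 3 3

Derivation:
Processing requests:
  req#1 t=0s (window 0): ALLOW
  req#2 t=2s (window 0): ALLOW
  req#3 t=3s (window 0): ALLOW
  req#4 t=5s (window 1): ALLOW
  req#5 t=6s (window 1): ALLOW
  req#6 t=8s (window 1): ALLOW
  req#7 t=10s (window 2): ALLOW
  req#8 t=11s (window 2): ALLOW
  req#9 t=13s (window 2): ALLOW
  req#10 t=14s (window 2): ALLOW
  req#11 t=16s (window 3): ALLOW
  req#12 t=18s (window 3): ALLOW
  req#13 t=19s (window 3): ALLOW
  req#14 t=21s (window 4): ALLOW
  req#15 t=22s (window 4): ALLOW
  req#16 t=24s (window 4): ALLOW

Allowed counts by window: 3 3 4 3 3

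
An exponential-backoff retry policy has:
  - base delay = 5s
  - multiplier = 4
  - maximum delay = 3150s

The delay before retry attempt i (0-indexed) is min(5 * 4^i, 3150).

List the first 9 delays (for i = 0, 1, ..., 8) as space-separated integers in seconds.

Computing each delay:
  i=0: min(5*4^0, 3150) = 5
  i=1: min(5*4^1, 3150) = 20
  i=2: min(5*4^2, 3150) = 80
  i=3: min(5*4^3, 3150) = 320
  i=4: min(5*4^4, 3150) = 1280
  i=5: min(5*4^5, 3150) = 3150
  i=6: min(5*4^6, 3150) = 3150
  i=7: min(5*4^7, 3150) = 3150
  i=8: min(5*4^8, 3150) = 3150

Answer: 5 20 80 320 1280 3150 3150 3150 3150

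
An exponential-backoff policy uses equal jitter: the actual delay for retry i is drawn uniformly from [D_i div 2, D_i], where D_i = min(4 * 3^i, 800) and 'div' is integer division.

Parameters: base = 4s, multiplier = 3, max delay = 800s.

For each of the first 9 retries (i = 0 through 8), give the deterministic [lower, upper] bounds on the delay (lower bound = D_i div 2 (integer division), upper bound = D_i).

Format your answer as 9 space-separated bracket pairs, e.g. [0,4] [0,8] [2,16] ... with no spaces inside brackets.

Answer: [2,4] [6,12] [18,36] [54,108] [162,324] [400,800] [400,800] [400,800] [400,800]

Derivation:
Computing bounds per retry:
  i=0: D_i=min(4*3^0,800)=4, bounds=[2,4]
  i=1: D_i=min(4*3^1,800)=12, bounds=[6,12]
  i=2: D_i=min(4*3^2,800)=36, bounds=[18,36]
  i=3: D_i=min(4*3^3,800)=108, bounds=[54,108]
  i=4: D_i=min(4*3^4,800)=324, bounds=[162,324]
  i=5: D_i=min(4*3^5,800)=800, bounds=[400,800]
  i=6: D_i=min(4*3^6,800)=800, bounds=[400,800]
  i=7: D_i=min(4*3^7,800)=800, bounds=[400,800]
  i=8: D_i=min(4*3^8,800)=800, bounds=[400,800]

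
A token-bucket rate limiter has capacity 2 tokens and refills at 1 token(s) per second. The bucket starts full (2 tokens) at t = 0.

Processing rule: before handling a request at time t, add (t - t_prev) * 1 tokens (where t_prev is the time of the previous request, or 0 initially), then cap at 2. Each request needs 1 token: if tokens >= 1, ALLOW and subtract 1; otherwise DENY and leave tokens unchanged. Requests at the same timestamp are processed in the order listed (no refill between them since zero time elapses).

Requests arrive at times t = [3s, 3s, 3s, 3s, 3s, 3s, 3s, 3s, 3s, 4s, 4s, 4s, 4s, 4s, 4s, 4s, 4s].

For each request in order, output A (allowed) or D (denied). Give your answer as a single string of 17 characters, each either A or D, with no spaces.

Answer: AADDDDDDDADDDDDDD

Derivation:
Simulating step by step:
  req#1 t=3s: ALLOW
  req#2 t=3s: ALLOW
  req#3 t=3s: DENY
  req#4 t=3s: DENY
  req#5 t=3s: DENY
  req#6 t=3s: DENY
  req#7 t=3s: DENY
  req#8 t=3s: DENY
  req#9 t=3s: DENY
  req#10 t=4s: ALLOW
  req#11 t=4s: DENY
  req#12 t=4s: DENY
  req#13 t=4s: DENY
  req#14 t=4s: DENY
  req#15 t=4s: DENY
  req#16 t=4s: DENY
  req#17 t=4s: DENY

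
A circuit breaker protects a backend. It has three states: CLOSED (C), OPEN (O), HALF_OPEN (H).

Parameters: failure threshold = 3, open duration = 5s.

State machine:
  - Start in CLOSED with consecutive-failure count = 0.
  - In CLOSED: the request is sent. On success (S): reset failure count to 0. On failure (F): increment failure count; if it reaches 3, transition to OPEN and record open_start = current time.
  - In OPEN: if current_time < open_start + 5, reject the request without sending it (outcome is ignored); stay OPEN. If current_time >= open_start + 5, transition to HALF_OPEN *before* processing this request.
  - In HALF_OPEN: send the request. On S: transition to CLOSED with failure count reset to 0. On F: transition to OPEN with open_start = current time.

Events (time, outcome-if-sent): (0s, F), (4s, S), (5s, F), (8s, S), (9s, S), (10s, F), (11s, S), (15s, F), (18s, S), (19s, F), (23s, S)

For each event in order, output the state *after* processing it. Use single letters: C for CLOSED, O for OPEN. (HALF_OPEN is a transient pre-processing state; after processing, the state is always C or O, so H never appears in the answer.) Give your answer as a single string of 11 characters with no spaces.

Answer: CCCCCCCCCCC

Derivation:
State after each event:
  event#1 t=0s outcome=F: state=CLOSED
  event#2 t=4s outcome=S: state=CLOSED
  event#3 t=5s outcome=F: state=CLOSED
  event#4 t=8s outcome=S: state=CLOSED
  event#5 t=9s outcome=S: state=CLOSED
  event#6 t=10s outcome=F: state=CLOSED
  event#7 t=11s outcome=S: state=CLOSED
  event#8 t=15s outcome=F: state=CLOSED
  event#9 t=18s outcome=S: state=CLOSED
  event#10 t=19s outcome=F: state=CLOSED
  event#11 t=23s outcome=S: state=CLOSED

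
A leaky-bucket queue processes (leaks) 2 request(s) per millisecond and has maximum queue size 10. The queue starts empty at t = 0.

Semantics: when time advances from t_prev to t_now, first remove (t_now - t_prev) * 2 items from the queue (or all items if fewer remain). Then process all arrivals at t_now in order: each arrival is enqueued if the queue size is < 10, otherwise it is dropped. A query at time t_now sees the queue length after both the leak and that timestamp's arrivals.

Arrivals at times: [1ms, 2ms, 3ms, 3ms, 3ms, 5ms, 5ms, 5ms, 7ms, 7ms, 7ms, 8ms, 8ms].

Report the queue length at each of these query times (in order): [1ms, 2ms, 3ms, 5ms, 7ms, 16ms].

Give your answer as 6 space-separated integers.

Answer: 1 1 3 3 3 0

Derivation:
Queue lengths at query times:
  query t=1ms: backlog = 1
  query t=2ms: backlog = 1
  query t=3ms: backlog = 3
  query t=5ms: backlog = 3
  query t=7ms: backlog = 3
  query t=16ms: backlog = 0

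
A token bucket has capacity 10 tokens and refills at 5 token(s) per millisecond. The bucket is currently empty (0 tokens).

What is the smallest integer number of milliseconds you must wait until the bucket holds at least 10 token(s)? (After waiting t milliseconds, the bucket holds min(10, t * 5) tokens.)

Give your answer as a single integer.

Answer: 2

Derivation:
Need t * 5 >= 10, so t >= 10/5.
Smallest integer t = ceil(10/5) = 2.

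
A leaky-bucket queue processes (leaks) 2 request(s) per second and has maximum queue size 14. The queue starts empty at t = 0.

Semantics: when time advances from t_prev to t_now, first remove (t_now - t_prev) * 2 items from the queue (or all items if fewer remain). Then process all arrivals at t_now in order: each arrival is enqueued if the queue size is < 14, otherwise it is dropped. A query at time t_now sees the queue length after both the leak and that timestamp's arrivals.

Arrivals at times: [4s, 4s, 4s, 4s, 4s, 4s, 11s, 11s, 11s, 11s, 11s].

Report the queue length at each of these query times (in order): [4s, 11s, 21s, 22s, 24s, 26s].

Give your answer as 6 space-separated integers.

Queue lengths at query times:
  query t=4s: backlog = 6
  query t=11s: backlog = 5
  query t=21s: backlog = 0
  query t=22s: backlog = 0
  query t=24s: backlog = 0
  query t=26s: backlog = 0

Answer: 6 5 0 0 0 0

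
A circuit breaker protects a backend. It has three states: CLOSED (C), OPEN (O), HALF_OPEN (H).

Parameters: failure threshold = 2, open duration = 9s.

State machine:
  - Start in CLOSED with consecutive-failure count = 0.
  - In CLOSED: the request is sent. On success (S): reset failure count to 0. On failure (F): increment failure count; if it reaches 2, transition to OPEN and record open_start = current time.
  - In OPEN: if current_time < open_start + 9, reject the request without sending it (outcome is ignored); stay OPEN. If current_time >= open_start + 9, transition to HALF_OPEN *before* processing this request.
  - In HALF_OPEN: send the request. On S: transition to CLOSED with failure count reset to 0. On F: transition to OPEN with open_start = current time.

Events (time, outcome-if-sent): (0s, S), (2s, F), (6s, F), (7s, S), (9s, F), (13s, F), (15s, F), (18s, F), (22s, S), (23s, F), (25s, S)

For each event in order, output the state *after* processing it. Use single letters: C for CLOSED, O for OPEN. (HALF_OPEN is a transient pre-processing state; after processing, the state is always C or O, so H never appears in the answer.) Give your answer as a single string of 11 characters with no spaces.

State after each event:
  event#1 t=0s outcome=S: state=CLOSED
  event#2 t=2s outcome=F: state=CLOSED
  event#3 t=6s outcome=F: state=OPEN
  event#4 t=7s outcome=S: state=OPEN
  event#5 t=9s outcome=F: state=OPEN
  event#6 t=13s outcome=F: state=OPEN
  event#7 t=15s outcome=F: state=OPEN
  event#8 t=18s outcome=F: state=OPEN
  event#9 t=22s outcome=S: state=OPEN
  event#10 t=23s outcome=F: state=OPEN
  event#11 t=25s outcome=S: state=CLOSED

Answer: CCOOOOOOOOC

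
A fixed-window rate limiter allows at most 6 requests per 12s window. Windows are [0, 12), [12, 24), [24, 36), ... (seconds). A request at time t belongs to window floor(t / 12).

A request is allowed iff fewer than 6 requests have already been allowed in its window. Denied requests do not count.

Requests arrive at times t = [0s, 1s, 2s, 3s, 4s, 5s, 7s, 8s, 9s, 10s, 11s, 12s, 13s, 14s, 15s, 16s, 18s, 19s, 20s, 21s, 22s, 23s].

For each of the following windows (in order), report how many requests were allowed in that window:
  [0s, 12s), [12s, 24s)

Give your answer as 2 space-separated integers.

Processing requests:
  req#1 t=0s (window 0): ALLOW
  req#2 t=1s (window 0): ALLOW
  req#3 t=2s (window 0): ALLOW
  req#4 t=3s (window 0): ALLOW
  req#5 t=4s (window 0): ALLOW
  req#6 t=5s (window 0): ALLOW
  req#7 t=7s (window 0): DENY
  req#8 t=8s (window 0): DENY
  req#9 t=9s (window 0): DENY
  req#10 t=10s (window 0): DENY
  req#11 t=11s (window 0): DENY
  req#12 t=12s (window 1): ALLOW
  req#13 t=13s (window 1): ALLOW
  req#14 t=14s (window 1): ALLOW
  req#15 t=15s (window 1): ALLOW
  req#16 t=16s (window 1): ALLOW
  req#17 t=18s (window 1): ALLOW
  req#18 t=19s (window 1): DENY
  req#19 t=20s (window 1): DENY
  req#20 t=21s (window 1): DENY
  req#21 t=22s (window 1): DENY
  req#22 t=23s (window 1): DENY

Allowed counts by window: 6 6

Answer: 6 6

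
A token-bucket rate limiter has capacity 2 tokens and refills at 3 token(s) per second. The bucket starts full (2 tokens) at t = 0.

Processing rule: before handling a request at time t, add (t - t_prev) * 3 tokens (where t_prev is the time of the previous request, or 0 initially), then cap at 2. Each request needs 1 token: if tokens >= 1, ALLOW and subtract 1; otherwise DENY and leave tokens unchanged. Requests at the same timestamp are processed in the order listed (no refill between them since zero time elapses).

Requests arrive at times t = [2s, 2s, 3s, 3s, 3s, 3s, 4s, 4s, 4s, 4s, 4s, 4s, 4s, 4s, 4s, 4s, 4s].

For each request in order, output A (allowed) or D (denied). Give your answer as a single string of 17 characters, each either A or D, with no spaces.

Answer: AAAADDAADDDDDDDDD

Derivation:
Simulating step by step:
  req#1 t=2s: ALLOW
  req#2 t=2s: ALLOW
  req#3 t=3s: ALLOW
  req#4 t=3s: ALLOW
  req#5 t=3s: DENY
  req#6 t=3s: DENY
  req#7 t=4s: ALLOW
  req#8 t=4s: ALLOW
  req#9 t=4s: DENY
  req#10 t=4s: DENY
  req#11 t=4s: DENY
  req#12 t=4s: DENY
  req#13 t=4s: DENY
  req#14 t=4s: DENY
  req#15 t=4s: DENY
  req#16 t=4s: DENY
  req#17 t=4s: DENY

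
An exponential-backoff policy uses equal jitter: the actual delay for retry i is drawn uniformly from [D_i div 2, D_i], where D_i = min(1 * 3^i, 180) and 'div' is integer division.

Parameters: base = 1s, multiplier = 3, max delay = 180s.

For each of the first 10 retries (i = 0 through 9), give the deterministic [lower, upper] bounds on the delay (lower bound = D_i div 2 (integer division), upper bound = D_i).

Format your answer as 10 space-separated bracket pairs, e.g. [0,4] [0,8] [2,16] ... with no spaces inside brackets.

Computing bounds per retry:
  i=0: D_i=min(1*3^0,180)=1, bounds=[0,1]
  i=1: D_i=min(1*3^1,180)=3, bounds=[1,3]
  i=2: D_i=min(1*3^2,180)=9, bounds=[4,9]
  i=3: D_i=min(1*3^3,180)=27, bounds=[13,27]
  i=4: D_i=min(1*3^4,180)=81, bounds=[40,81]
  i=5: D_i=min(1*3^5,180)=180, bounds=[90,180]
  i=6: D_i=min(1*3^6,180)=180, bounds=[90,180]
  i=7: D_i=min(1*3^7,180)=180, bounds=[90,180]
  i=8: D_i=min(1*3^8,180)=180, bounds=[90,180]
  i=9: D_i=min(1*3^9,180)=180, bounds=[90,180]

Answer: [0,1] [1,3] [4,9] [13,27] [40,81] [90,180] [90,180] [90,180] [90,180] [90,180]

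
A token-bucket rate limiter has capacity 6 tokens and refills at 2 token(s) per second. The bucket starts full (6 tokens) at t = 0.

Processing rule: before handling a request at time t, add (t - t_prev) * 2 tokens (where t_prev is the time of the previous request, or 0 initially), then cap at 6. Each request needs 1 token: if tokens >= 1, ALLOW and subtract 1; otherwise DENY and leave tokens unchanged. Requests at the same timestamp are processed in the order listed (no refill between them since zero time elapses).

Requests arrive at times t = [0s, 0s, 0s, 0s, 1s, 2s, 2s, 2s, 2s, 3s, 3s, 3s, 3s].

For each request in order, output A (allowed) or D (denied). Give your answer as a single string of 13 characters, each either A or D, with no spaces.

Simulating step by step:
  req#1 t=0s: ALLOW
  req#2 t=0s: ALLOW
  req#3 t=0s: ALLOW
  req#4 t=0s: ALLOW
  req#5 t=1s: ALLOW
  req#6 t=2s: ALLOW
  req#7 t=2s: ALLOW
  req#8 t=2s: ALLOW
  req#9 t=2s: ALLOW
  req#10 t=3s: ALLOW
  req#11 t=3s: ALLOW
  req#12 t=3s: ALLOW
  req#13 t=3s: DENY

Answer: AAAAAAAAAAAAD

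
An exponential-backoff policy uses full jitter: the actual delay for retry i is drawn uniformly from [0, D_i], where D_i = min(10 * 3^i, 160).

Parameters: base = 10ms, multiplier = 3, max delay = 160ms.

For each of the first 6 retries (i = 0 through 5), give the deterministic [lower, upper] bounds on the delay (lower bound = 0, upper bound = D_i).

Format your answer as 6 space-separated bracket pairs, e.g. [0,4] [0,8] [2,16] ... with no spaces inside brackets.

Answer: [0,10] [0,30] [0,90] [0,160] [0,160] [0,160]

Derivation:
Computing bounds per retry:
  i=0: D_i=min(10*3^0,160)=10, bounds=[0,10]
  i=1: D_i=min(10*3^1,160)=30, bounds=[0,30]
  i=2: D_i=min(10*3^2,160)=90, bounds=[0,90]
  i=3: D_i=min(10*3^3,160)=160, bounds=[0,160]
  i=4: D_i=min(10*3^4,160)=160, bounds=[0,160]
  i=5: D_i=min(10*3^5,160)=160, bounds=[0,160]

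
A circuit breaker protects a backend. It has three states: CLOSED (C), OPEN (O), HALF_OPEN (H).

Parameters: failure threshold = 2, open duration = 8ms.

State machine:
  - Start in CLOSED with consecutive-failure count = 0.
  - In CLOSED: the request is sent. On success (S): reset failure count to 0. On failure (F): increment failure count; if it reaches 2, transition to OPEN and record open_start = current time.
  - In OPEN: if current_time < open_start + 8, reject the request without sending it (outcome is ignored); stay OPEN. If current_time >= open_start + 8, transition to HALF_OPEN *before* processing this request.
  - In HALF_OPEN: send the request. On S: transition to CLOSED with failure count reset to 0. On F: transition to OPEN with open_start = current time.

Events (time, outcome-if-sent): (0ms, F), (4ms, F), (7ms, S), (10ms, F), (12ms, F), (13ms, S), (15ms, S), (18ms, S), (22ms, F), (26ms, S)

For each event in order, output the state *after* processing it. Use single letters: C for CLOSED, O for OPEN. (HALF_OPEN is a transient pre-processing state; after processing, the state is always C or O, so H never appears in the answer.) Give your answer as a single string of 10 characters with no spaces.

State after each event:
  event#1 t=0ms outcome=F: state=CLOSED
  event#2 t=4ms outcome=F: state=OPEN
  event#3 t=7ms outcome=S: state=OPEN
  event#4 t=10ms outcome=F: state=OPEN
  event#5 t=12ms outcome=F: state=OPEN
  event#6 t=13ms outcome=S: state=OPEN
  event#7 t=15ms outcome=S: state=OPEN
  event#8 t=18ms outcome=S: state=OPEN
  event#9 t=22ms outcome=F: state=OPEN
  event#10 t=26ms outcome=S: state=OPEN

Answer: COOOOOOOOO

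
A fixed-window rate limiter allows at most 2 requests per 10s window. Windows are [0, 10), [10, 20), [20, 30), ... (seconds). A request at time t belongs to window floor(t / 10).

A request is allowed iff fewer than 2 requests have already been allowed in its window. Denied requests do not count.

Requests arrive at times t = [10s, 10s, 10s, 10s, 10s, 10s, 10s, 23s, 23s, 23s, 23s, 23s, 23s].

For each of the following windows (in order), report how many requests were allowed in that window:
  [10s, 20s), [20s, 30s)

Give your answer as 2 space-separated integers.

Answer: 2 2

Derivation:
Processing requests:
  req#1 t=10s (window 1): ALLOW
  req#2 t=10s (window 1): ALLOW
  req#3 t=10s (window 1): DENY
  req#4 t=10s (window 1): DENY
  req#5 t=10s (window 1): DENY
  req#6 t=10s (window 1): DENY
  req#7 t=10s (window 1): DENY
  req#8 t=23s (window 2): ALLOW
  req#9 t=23s (window 2): ALLOW
  req#10 t=23s (window 2): DENY
  req#11 t=23s (window 2): DENY
  req#12 t=23s (window 2): DENY
  req#13 t=23s (window 2): DENY

Allowed counts by window: 2 2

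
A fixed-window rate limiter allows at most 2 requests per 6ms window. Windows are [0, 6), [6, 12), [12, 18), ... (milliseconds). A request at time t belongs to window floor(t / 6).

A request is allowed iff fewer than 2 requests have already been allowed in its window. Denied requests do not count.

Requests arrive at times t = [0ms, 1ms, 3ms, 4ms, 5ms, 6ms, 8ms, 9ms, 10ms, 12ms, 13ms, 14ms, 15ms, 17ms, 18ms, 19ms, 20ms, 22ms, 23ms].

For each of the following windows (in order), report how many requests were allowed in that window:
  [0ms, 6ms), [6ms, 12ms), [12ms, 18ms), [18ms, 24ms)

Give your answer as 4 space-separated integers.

Answer: 2 2 2 2

Derivation:
Processing requests:
  req#1 t=0ms (window 0): ALLOW
  req#2 t=1ms (window 0): ALLOW
  req#3 t=3ms (window 0): DENY
  req#4 t=4ms (window 0): DENY
  req#5 t=5ms (window 0): DENY
  req#6 t=6ms (window 1): ALLOW
  req#7 t=8ms (window 1): ALLOW
  req#8 t=9ms (window 1): DENY
  req#9 t=10ms (window 1): DENY
  req#10 t=12ms (window 2): ALLOW
  req#11 t=13ms (window 2): ALLOW
  req#12 t=14ms (window 2): DENY
  req#13 t=15ms (window 2): DENY
  req#14 t=17ms (window 2): DENY
  req#15 t=18ms (window 3): ALLOW
  req#16 t=19ms (window 3): ALLOW
  req#17 t=20ms (window 3): DENY
  req#18 t=22ms (window 3): DENY
  req#19 t=23ms (window 3): DENY

Allowed counts by window: 2 2 2 2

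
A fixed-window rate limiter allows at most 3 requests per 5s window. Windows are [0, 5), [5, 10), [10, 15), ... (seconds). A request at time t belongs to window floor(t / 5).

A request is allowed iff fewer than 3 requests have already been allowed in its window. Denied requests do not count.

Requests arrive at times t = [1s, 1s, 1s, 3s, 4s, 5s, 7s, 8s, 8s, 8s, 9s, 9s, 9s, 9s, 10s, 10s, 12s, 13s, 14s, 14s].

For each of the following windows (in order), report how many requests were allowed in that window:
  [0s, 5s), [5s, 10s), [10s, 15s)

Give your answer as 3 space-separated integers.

Answer: 3 3 3

Derivation:
Processing requests:
  req#1 t=1s (window 0): ALLOW
  req#2 t=1s (window 0): ALLOW
  req#3 t=1s (window 0): ALLOW
  req#4 t=3s (window 0): DENY
  req#5 t=4s (window 0): DENY
  req#6 t=5s (window 1): ALLOW
  req#7 t=7s (window 1): ALLOW
  req#8 t=8s (window 1): ALLOW
  req#9 t=8s (window 1): DENY
  req#10 t=8s (window 1): DENY
  req#11 t=9s (window 1): DENY
  req#12 t=9s (window 1): DENY
  req#13 t=9s (window 1): DENY
  req#14 t=9s (window 1): DENY
  req#15 t=10s (window 2): ALLOW
  req#16 t=10s (window 2): ALLOW
  req#17 t=12s (window 2): ALLOW
  req#18 t=13s (window 2): DENY
  req#19 t=14s (window 2): DENY
  req#20 t=14s (window 2): DENY

Allowed counts by window: 3 3 3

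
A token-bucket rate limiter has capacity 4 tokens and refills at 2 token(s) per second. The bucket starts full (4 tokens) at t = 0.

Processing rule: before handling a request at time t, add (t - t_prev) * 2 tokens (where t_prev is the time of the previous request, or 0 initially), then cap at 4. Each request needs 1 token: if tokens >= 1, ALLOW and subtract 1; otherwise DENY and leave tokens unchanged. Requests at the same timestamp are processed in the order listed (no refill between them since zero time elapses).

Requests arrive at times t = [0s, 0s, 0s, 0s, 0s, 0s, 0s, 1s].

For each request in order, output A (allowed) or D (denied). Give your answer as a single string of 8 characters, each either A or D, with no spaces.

Answer: AAAADDDA

Derivation:
Simulating step by step:
  req#1 t=0s: ALLOW
  req#2 t=0s: ALLOW
  req#3 t=0s: ALLOW
  req#4 t=0s: ALLOW
  req#5 t=0s: DENY
  req#6 t=0s: DENY
  req#7 t=0s: DENY
  req#8 t=1s: ALLOW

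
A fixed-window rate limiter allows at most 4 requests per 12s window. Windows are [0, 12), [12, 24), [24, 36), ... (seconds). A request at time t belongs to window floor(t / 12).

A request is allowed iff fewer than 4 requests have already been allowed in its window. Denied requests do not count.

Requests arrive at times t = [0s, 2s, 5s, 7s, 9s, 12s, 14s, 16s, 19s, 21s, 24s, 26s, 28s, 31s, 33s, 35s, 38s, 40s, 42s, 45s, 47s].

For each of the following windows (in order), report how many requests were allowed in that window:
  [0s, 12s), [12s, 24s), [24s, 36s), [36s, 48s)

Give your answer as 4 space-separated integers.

Processing requests:
  req#1 t=0s (window 0): ALLOW
  req#2 t=2s (window 0): ALLOW
  req#3 t=5s (window 0): ALLOW
  req#4 t=7s (window 0): ALLOW
  req#5 t=9s (window 0): DENY
  req#6 t=12s (window 1): ALLOW
  req#7 t=14s (window 1): ALLOW
  req#8 t=16s (window 1): ALLOW
  req#9 t=19s (window 1): ALLOW
  req#10 t=21s (window 1): DENY
  req#11 t=24s (window 2): ALLOW
  req#12 t=26s (window 2): ALLOW
  req#13 t=28s (window 2): ALLOW
  req#14 t=31s (window 2): ALLOW
  req#15 t=33s (window 2): DENY
  req#16 t=35s (window 2): DENY
  req#17 t=38s (window 3): ALLOW
  req#18 t=40s (window 3): ALLOW
  req#19 t=42s (window 3): ALLOW
  req#20 t=45s (window 3): ALLOW
  req#21 t=47s (window 3): DENY

Allowed counts by window: 4 4 4 4

Answer: 4 4 4 4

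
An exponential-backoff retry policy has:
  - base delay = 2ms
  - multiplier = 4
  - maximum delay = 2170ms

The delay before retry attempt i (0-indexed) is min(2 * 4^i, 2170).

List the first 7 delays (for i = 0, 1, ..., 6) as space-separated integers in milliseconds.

Computing each delay:
  i=0: min(2*4^0, 2170) = 2
  i=1: min(2*4^1, 2170) = 8
  i=2: min(2*4^2, 2170) = 32
  i=3: min(2*4^3, 2170) = 128
  i=4: min(2*4^4, 2170) = 512
  i=5: min(2*4^5, 2170) = 2048
  i=6: min(2*4^6, 2170) = 2170

Answer: 2 8 32 128 512 2048 2170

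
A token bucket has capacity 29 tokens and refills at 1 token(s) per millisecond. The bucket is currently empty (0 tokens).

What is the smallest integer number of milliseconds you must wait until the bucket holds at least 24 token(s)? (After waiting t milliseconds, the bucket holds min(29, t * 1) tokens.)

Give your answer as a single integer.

Need t * 1 >= 24, so t >= 24/1.
Smallest integer t = ceil(24/1) = 24.

Answer: 24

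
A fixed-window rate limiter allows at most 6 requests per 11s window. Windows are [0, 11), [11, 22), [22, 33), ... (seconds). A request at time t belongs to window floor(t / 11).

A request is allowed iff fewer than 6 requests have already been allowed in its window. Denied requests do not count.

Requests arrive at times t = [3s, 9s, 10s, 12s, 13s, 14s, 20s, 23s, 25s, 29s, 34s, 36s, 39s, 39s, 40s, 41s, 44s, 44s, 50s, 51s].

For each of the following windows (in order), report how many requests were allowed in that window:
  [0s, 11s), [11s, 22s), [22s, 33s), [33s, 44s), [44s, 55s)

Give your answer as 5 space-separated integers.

Processing requests:
  req#1 t=3s (window 0): ALLOW
  req#2 t=9s (window 0): ALLOW
  req#3 t=10s (window 0): ALLOW
  req#4 t=12s (window 1): ALLOW
  req#5 t=13s (window 1): ALLOW
  req#6 t=14s (window 1): ALLOW
  req#7 t=20s (window 1): ALLOW
  req#8 t=23s (window 2): ALLOW
  req#9 t=25s (window 2): ALLOW
  req#10 t=29s (window 2): ALLOW
  req#11 t=34s (window 3): ALLOW
  req#12 t=36s (window 3): ALLOW
  req#13 t=39s (window 3): ALLOW
  req#14 t=39s (window 3): ALLOW
  req#15 t=40s (window 3): ALLOW
  req#16 t=41s (window 3): ALLOW
  req#17 t=44s (window 4): ALLOW
  req#18 t=44s (window 4): ALLOW
  req#19 t=50s (window 4): ALLOW
  req#20 t=51s (window 4): ALLOW

Allowed counts by window: 3 4 3 6 4

Answer: 3 4 3 6 4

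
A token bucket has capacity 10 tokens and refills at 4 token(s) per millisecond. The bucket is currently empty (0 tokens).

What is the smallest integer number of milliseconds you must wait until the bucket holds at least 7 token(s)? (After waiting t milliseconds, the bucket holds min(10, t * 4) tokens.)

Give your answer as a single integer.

Need t * 4 >= 7, so t >= 7/4.
Smallest integer t = ceil(7/4) = 2.

Answer: 2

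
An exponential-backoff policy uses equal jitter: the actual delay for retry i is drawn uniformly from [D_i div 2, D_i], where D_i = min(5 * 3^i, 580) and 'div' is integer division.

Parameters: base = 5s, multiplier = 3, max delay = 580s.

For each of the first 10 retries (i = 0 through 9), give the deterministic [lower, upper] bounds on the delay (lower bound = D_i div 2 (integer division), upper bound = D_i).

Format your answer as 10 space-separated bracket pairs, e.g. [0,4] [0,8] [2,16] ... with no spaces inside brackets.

Answer: [2,5] [7,15] [22,45] [67,135] [202,405] [290,580] [290,580] [290,580] [290,580] [290,580]

Derivation:
Computing bounds per retry:
  i=0: D_i=min(5*3^0,580)=5, bounds=[2,5]
  i=1: D_i=min(5*3^1,580)=15, bounds=[7,15]
  i=2: D_i=min(5*3^2,580)=45, bounds=[22,45]
  i=3: D_i=min(5*3^3,580)=135, bounds=[67,135]
  i=4: D_i=min(5*3^4,580)=405, bounds=[202,405]
  i=5: D_i=min(5*3^5,580)=580, bounds=[290,580]
  i=6: D_i=min(5*3^6,580)=580, bounds=[290,580]
  i=7: D_i=min(5*3^7,580)=580, bounds=[290,580]
  i=8: D_i=min(5*3^8,580)=580, bounds=[290,580]
  i=9: D_i=min(5*3^9,580)=580, bounds=[290,580]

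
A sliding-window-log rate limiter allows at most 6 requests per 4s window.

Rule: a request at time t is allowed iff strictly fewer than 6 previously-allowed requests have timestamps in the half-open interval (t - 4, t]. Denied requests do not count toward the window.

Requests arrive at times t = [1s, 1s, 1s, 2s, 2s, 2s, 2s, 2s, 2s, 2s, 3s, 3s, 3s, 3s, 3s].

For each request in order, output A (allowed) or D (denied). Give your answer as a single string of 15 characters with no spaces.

Answer: AAAAAADDDDDDDDD

Derivation:
Tracking allowed requests in the window:
  req#1 t=1s: ALLOW
  req#2 t=1s: ALLOW
  req#3 t=1s: ALLOW
  req#4 t=2s: ALLOW
  req#5 t=2s: ALLOW
  req#6 t=2s: ALLOW
  req#7 t=2s: DENY
  req#8 t=2s: DENY
  req#9 t=2s: DENY
  req#10 t=2s: DENY
  req#11 t=3s: DENY
  req#12 t=3s: DENY
  req#13 t=3s: DENY
  req#14 t=3s: DENY
  req#15 t=3s: DENY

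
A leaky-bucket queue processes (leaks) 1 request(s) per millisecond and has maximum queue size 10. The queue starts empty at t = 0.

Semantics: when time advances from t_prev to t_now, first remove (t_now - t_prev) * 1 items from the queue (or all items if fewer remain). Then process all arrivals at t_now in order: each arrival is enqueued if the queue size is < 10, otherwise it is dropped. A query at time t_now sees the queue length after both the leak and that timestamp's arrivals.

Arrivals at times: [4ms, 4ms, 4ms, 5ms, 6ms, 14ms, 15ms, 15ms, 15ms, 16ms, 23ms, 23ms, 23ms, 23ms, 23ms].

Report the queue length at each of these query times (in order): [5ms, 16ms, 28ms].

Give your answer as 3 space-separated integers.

Queue lengths at query times:
  query t=5ms: backlog = 3
  query t=16ms: backlog = 3
  query t=28ms: backlog = 0

Answer: 3 3 0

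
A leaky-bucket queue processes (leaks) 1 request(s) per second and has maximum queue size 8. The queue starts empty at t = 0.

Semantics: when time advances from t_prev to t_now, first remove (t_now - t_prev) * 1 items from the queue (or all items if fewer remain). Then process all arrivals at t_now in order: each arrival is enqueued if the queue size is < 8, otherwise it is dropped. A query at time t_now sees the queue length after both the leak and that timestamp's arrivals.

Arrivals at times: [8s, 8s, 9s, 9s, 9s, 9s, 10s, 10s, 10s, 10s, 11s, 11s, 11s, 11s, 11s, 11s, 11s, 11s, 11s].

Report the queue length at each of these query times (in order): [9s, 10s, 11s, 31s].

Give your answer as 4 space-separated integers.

Queue lengths at query times:
  query t=9s: backlog = 5
  query t=10s: backlog = 8
  query t=11s: backlog = 8
  query t=31s: backlog = 0

Answer: 5 8 8 0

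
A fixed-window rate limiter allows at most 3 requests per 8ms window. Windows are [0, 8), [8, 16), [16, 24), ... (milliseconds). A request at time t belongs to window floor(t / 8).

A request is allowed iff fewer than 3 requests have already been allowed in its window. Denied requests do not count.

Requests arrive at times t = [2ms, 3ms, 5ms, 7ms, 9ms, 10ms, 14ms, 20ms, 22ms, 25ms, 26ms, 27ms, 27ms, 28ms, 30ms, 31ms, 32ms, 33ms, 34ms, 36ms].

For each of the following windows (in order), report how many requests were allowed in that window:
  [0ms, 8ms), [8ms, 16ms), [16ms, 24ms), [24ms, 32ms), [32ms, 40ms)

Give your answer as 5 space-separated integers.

Processing requests:
  req#1 t=2ms (window 0): ALLOW
  req#2 t=3ms (window 0): ALLOW
  req#3 t=5ms (window 0): ALLOW
  req#4 t=7ms (window 0): DENY
  req#5 t=9ms (window 1): ALLOW
  req#6 t=10ms (window 1): ALLOW
  req#7 t=14ms (window 1): ALLOW
  req#8 t=20ms (window 2): ALLOW
  req#9 t=22ms (window 2): ALLOW
  req#10 t=25ms (window 3): ALLOW
  req#11 t=26ms (window 3): ALLOW
  req#12 t=27ms (window 3): ALLOW
  req#13 t=27ms (window 3): DENY
  req#14 t=28ms (window 3): DENY
  req#15 t=30ms (window 3): DENY
  req#16 t=31ms (window 3): DENY
  req#17 t=32ms (window 4): ALLOW
  req#18 t=33ms (window 4): ALLOW
  req#19 t=34ms (window 4): ALLOW
  req#20 t=36ms (window 4): DENY

Allowed counts by window: 3 3 2 3 3

Answer: 3 3 2 3 3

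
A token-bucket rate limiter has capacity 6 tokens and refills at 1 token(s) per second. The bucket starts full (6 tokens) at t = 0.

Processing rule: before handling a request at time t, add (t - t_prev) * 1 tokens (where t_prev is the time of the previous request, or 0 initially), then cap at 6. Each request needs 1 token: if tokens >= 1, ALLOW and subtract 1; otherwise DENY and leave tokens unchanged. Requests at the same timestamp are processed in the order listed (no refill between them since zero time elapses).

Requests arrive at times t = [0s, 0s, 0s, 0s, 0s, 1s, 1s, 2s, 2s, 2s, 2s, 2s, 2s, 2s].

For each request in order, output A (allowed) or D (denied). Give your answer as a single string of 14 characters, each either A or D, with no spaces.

Simulating step by step:
  req#1 t=0s: ALLOW
  req#2 t=0s: ALLOW
  req#3 t=0s: ALLOW
  req#4 t=0s: ALLOW
  req#5 t=0s: ALLOW
  req#6 t=1s: ALLOW
  req#7 t=1s: ALLOW
  req#8 t=2s: ALLOW
  req#9 t=2s: DENY
  req#10 t=2s: DENY
  req#11 t=2s: DENY
  req#12 t=2s: DENY
  req#13 t=2s: DENY
  req#14 t=2s: DENY

Answer: AAAAAAAADDDDDD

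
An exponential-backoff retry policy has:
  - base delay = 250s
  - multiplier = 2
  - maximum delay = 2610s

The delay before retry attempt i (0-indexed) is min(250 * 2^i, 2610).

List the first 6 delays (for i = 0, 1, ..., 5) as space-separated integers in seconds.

Answer: 250 500 1000 2000 2610 2610

Derivation:
Computing each delay:
  i=0: min(250*2^0, 2610) = 250
  i=1: min(250*2^1, 2610) = 500
  i=2: min(250*2^2, 2610) = 1000
  i=3: min(250*2^3, 2610) = 2000
  i=4: min(250*2^4, 2610) = 2610
  i=5: min(250*2^5, 2610) = 2610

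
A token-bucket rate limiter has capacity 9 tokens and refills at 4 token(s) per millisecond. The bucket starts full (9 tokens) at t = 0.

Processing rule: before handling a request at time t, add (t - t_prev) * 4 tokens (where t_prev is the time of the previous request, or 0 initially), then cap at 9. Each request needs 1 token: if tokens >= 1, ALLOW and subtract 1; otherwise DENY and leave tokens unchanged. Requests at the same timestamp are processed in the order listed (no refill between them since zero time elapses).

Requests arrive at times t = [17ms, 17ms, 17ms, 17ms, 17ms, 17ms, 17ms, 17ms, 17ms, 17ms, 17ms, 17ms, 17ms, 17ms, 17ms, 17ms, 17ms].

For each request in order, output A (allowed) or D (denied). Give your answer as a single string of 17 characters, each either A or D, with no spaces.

Answer: AAAAAAAAADDDDDDDD

Derivation:
Simulating step by step:
  req#1 t=17ms: ALLOW
  req#2 t=17ms: ALLOW
  req#3 t=17ms: ALLOW
  req#4 t=17ms: ALLOW
  req#5 t=17ms: ALLOW
  req#6 t=17ms: ALLOW
  req#7 t=17ms: ALLOW
  req#8 t=17ms: ALLOW
  req#9 t=17ms: ALLOW
  req#10 t=17ms: DENY
  req#11 t=17ms: DENY
  req#12 t=17ms: DENY
  req#13 t=17ms: DENY
  req#14 t=17ms: DENY
  req#15 t=17ms: DENY
  req#16 t=17ms: DENY
  req#17 t=17ms: DENY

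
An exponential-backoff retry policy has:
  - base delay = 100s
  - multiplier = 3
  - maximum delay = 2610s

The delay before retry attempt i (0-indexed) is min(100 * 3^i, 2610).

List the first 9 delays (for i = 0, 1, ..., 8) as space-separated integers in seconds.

Answer: 100 300 900 2610 2610 2610 2610 2610 2610

Derivation:
Computing each delay:
  i=0: min(100*3^0, 2610) = 100
  i=1: min(100*3^1, 2610) = 300
  i=2: min(100*3^2, 2610) = 900
  i=3: min(100*3^3, 2610) = 2610
  i=4: min(100*3^4, 2610) = 2610
  i=5: min(100*3^5, 2610) = 2610
  i=6: min(100*3^6, 2610) = 2610
  i=7: min(100*3^7, 2610) = 2610
  i=8: min(100*3^8, 2610) = 2610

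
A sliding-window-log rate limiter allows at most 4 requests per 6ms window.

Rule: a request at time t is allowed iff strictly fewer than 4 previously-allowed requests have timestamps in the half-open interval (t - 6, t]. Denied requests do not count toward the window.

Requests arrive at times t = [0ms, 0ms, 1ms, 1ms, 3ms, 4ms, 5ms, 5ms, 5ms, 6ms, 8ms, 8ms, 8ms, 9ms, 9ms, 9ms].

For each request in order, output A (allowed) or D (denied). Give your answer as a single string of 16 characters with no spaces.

Tracking allowed requests in the window:
  req#1 t=0ms: ALLOW
  req#2 t=0ms: ALLOW
  req#3 t=1ms: ALLOW
  req#4 t=1ms: ALLOW
  req#5 t=3ms: DENY
  req#6 t=4ms: DENY
  req#7 t=5ms: DENY
  req#8 t=5ms: DENY
  req#9 t=5ms: DENY
  req#10 t=6ms: ALLOW
  req#11 t=8ms: ALLOW
  req#12 t=8ms: ALLOW
  req#13 t=8ms: ALLOW
  req#14 t=9ms: DENY
  req#15 t=9ms: DENY
  req#16 t=9ms: DENY

Answer: AAAADDDDDAAAADDD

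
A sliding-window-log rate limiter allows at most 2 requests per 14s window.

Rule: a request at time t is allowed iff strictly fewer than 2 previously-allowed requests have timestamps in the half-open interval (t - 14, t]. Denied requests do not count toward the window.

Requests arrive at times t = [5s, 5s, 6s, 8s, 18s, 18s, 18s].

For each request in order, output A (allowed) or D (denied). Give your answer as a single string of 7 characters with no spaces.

Answer: AADDDDD

Derivation:
Tracking allowed requests in the window:
  req#1 t=5s: ALLOW
  req#2 t=5s: ALLOW
  req#3 t=6s: DENY
  req#4 t=8s: DENY
  req#5 t=18s: DENY
  req#6 t=18s: DENY
  req#7 t=18s: DENY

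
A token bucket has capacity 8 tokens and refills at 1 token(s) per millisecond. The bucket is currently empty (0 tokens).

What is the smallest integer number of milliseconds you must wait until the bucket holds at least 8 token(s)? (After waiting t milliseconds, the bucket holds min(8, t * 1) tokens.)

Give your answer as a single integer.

Answer: 8

Derivation:
Need t * 1 >= 8, so t >= 8/1.
Smallest integer t = ceil(8/1) = 8.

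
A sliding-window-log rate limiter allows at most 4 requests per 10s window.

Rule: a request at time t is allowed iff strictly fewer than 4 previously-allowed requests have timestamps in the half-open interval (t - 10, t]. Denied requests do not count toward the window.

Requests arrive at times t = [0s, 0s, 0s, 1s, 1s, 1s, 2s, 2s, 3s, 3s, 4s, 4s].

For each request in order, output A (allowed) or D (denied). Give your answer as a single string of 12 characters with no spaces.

Tracking allowed requests in the window:
  req#1 t=0s: ALLOW
  req#2 t=0s: ALLOW
  req#3 t=0s: ALLOW
  req#4 t=1s: ALLOW
  req#5 t=1s: DENY
  req#6 t=1s: DENY
  req#7 t=2s: DENY
  req#8 t=2s: DENY
  req#9 t=3s: DENY
  req#10 t=3s: DENY
  req#11 t=4s: DENY
  req#12 t=4s: DENY

Answer: AAAADDDDDDDD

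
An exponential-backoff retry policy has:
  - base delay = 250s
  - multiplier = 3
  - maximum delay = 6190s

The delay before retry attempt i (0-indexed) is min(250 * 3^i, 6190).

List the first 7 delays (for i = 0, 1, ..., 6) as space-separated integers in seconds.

Computing each delay:
  i=0: min(250*3^0, 6190) = 250
  i=1: min(250*3^1, 6190) = 750
  i=2: min(250*3^2, 6190) = 2250
  i=3: min(250*3^3, 6190) = 6190
  i=4: min(250*3^4, 6190) = 6190
  i=5: min(250*3^5, 6190) = 6190
  i=6: min(250*3^6, 6190) = 6190

Answer: 250 750 2250 6190 6190 6190 6190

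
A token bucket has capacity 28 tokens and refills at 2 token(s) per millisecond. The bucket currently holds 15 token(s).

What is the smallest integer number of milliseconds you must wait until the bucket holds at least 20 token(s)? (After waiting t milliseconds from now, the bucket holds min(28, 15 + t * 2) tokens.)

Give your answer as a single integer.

Answer: 3

Derivation:
Need 15 + t * 2 >= 20, so t >= 5/2.
Smallest integer t = ceil(5/2) = 3.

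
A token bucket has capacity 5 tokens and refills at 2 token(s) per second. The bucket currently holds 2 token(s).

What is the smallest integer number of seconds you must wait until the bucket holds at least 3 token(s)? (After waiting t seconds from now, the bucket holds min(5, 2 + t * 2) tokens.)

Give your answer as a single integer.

Need 2 + t * 2 >= 3, so t >= 1/2.
Smallest integer t = ceil(1/2) = 1.

Answer: 1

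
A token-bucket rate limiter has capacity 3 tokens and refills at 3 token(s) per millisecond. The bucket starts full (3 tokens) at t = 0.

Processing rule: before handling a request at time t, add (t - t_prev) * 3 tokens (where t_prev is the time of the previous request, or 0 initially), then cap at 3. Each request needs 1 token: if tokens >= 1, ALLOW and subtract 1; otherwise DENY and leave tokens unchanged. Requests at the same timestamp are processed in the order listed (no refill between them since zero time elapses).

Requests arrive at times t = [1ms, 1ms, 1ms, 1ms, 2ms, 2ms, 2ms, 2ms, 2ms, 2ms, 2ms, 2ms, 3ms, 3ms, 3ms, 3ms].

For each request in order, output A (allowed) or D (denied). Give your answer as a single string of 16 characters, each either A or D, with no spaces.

Simulating step by step:
  req#1 t=1ms: ALLOW
  req#2 t=1ms: ALLOW
  req#3 t=1ms: ALLOW
  req#4 t=1ms: DENY
  req#5 t=2ms: ALLOW
  req#6 t=2ms: ALLOW
  req#7 t=2ms: ALLOW
  req#8 t=2ms: DENY
  req#9 t=2ms: DENY
  req#10 t=2ms: DENY
  req#11 t=2ms: DENY
  req#12 t=2ms: DENY
  req#13 t=3ms: ALLOW
  req#14 t=3ms: ALLOW
  req#15 t=3ms: ALLOW
  req#16 t=3ms: DENY

Answer: AAADAAADDDDDAAAD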